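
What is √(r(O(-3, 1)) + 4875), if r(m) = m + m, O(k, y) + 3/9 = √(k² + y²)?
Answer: √(43869 + 18*√10)/3 ≈ 69.862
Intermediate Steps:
O(k, y) = -⅓ + √(k² + y²)
r(m) = 2*m
√(r(O(-3, 1)) + 4875) = √(2*(-⅓ + √((-3)² + 1²)) + 4875) = √(2*(-⅓ + √(9 + 1)) + 4875) = √(2*(-⅓ + √10) + 4875) = √((-⅔ + 2*√10) + 4875) = √(14623/3 + 2*√10)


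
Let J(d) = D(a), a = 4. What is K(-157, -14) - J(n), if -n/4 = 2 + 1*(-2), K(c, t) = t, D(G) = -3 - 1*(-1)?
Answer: -12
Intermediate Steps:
D(G) = -2 (D(G) = -3 + 1 = -2)
n = 0 (n = -4*(2 + 1*(-2)) = -4*(2 - 2) = -4*0 = 0)
J(d) = -2
K(-157, -14) - J(n) = -14 - 1*(-2) = -14 + 2 = -12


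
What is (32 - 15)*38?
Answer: 646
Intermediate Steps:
(32 - 15)*38 = 17*38 = 646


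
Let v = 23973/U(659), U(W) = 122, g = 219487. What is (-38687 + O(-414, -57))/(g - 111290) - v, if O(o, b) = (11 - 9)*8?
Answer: -42598763/216394 ≈ -196.86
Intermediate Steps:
O(o, b) = 16 (O(o, b) = 2*8 = 16)
v = 393/2 (v = 23973/122 = 23973*(1/122) = 393/2 ≈ 196.50)
(-38687 + O(-414, -57))/(g - 111290) - v = (-38687 + 16)/(219487 - 111290) - 1*393/2 = -38671/108197 - 393/2 = -42598763/216394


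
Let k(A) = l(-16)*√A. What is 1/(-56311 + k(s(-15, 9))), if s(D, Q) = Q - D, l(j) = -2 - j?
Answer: -56311/3170924017 - 28*√6/3170924017 ≈ -1.7780e-5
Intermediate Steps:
k(A) = 14*√A (k(A) = (-2 - 1*(-16))*√A = (-2 + 16)*√A = 14*√A)
1/(-56311 + k(s(-15, 9))) = 1/(-56311 + 14*√(9 - 1*(-15))) = 1/(-56311 + 14*√(9 + 15)) = 1/(-56311 + 14*√24) = 1/(-56311 + 14*(2*√6)) = 1/(-56311 + 28*√6)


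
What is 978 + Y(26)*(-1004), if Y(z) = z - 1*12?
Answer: -13078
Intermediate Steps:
Y(z) = -12 + z (Y(z) = z - 12 = -12 + z)
978 + Y(26)*(-1004) = 978 + (-12 + 26)*(-1004) = 978 + 14*(-1004) = 978 - 14056 = -13078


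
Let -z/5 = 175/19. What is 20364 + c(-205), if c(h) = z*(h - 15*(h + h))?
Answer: -4814959/19 ≈ -2.5342e+5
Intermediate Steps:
z = -875/19 ≈ -46.053
c(h) = 25375*h/19 (c(h) = -875*(h - 15*(h + h))/19 = -875*(h - 30*h)/19 = -(-25375)*h/19 = 25375*h/19)
20364 + c(-205) = 20364 + (25375/19)*(-205) = 20364 - 5201875/19 = -4814959/19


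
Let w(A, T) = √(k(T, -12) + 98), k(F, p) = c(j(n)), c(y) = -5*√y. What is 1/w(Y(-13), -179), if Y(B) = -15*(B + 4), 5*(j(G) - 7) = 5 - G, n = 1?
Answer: (98 - √195)^(-½) ≈ 0.10909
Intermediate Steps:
j(G) = 8 - G/5 (j(G) = 7 + (5 - G)/5 = 7 + (1 - G/5) = 8 - G/5)
Y(B) = -60 - 15*B (Y(B) = -15*(4 + B) = -60 - 15*B)
k(F, p) = -√195 (k(F, p) = -5*√(8 - ⅕*1) = -5*√(8 - ⅕) = -√195)
w(A, T) = √(98 - √195) (w(A, T) = √(-√195 + 98) = √(98 - √195))
1/w(Y(-13), -179) = 1/(√(98 - √195)) = (98 - √195)^(-½)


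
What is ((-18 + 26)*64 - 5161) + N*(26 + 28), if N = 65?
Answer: -1139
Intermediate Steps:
((-18 + 26)*64 - 5161) + N*(26 + 28) = ((-18 + 26)*64 - 5161) + 65*(26 + 28) = (8*64 - 5161) + 65*54 = (512 - 5161) + 3510 = -4649 + 3510 = -1139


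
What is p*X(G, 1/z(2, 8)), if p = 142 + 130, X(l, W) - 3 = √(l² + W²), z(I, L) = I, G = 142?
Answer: 816 + 136*√80657 ≈ 39440.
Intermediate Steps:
X(l, W) = 3 + √(W² + l²) (X(l, W) = 3 + √(l² + W²) = 3 + √(W² + l²))
p = 272
p*X(G, 1/z(2, 8)) = 272*(3 + √((1/2)² + 142²)) = 272*(3 + √((½)² + 20164)) = 272*(3 + √(¼ + 20164)) = 272*(3 + √(80657/4)) = 272*(3 + √80657/2) = 816 + 136*√80657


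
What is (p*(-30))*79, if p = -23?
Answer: 54510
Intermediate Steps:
(p*(-30))*79 = -23*(-30)*79 = 690*79 = 54510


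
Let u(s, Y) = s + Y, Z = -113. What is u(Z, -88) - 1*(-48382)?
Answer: 48181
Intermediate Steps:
u(s, Y) = Y + s
u(Z, -88) - 1*(-48382) = (-88 - 113) - 1*(-48382) = -201 + 48382 = 48181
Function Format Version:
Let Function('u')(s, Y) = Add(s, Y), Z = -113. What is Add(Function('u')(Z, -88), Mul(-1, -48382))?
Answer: 48181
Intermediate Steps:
Function('u')(s, Y) = Add(Y, s)
Add(Function('u')(Z, -88), Mul(-1, -48382)) = Add(Add(-88, -113), Mul(-1, -48382)) = Add(-201, 48382) = 48181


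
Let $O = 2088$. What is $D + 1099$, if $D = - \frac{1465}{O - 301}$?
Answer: $\frac{1962448}{1787} \approx 1098.2$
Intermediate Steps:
$D = - \frac{1465}{1787}$ ($D = - \frac{1465}{2088 - 301} = - \frac{1465}{1787} \approx -0.81981$)
$D + 1099 = - \frac{1465}{1787} + 1099 = \frac{1962448}{1787}$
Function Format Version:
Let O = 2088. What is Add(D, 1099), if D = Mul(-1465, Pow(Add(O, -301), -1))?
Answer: Rational(1962448, 1787) ≈ 1098.2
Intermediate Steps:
D = Rational(-1465, 1787) (D = Mul(-1465, Pow(Add(2088, -301), -1)) = Mul(-1465, Pow(1787, -1)) = Mul(-1465, Rational(1, 1787)) = Rational(-1465, 1787) ≈ -0.81981)
Add(D, 1099) = Add(Rational(-1465, 1787), 1099) = Rational(1962448, 1787)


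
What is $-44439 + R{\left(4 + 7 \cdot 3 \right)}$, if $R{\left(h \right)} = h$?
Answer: $-44414$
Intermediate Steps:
$-44439 + R{\left(4 + 7 \cdot 3 \right)} = -44439 + \left(4 + 7 \cdot 3\right) = -44439 + \left(4 + 21\right) = -44439 + 25 = -44414$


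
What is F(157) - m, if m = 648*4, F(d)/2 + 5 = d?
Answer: -2288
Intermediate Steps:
F(d) = -10 + 2*d
m = 2592
F(157) - m = (-10 + 2*157) - 1*2592 = (-10 + 314) - 2592 = 304 - 2592 = -2288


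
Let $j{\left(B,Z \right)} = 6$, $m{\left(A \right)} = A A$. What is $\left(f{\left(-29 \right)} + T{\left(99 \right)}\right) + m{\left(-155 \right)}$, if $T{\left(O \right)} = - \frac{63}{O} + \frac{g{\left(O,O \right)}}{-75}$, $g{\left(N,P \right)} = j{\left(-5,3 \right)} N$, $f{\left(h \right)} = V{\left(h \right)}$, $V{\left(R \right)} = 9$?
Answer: $\frac{6606997}{275} \approx 24025.0$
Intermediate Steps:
$m{\left(A \right)} = A^{2}$
$f{\left(h \right)} = 9$
$g{\left(N,P \right)} = 6 N$
$T{\left(O \right)} = - \frac{63}{O} - \frac{2 O}{25}$ ($T{\left(O \right)} = - \frac{63}{O} + \frac{6 O}{-75} = - \frac{63}{O} + 6 O \left(- \frac{1}{75}\right) = - \frac{63}{O} - \frac{2 O}{25}$)
$\left(f{\left(-29 \right)} + T{\left(99 \right)}\right) + m{\left(-155 \right)} = \left(9 - \left(\frac{198}{25} + \frac{63}{99}\right)\right) + \left(-155\right)^{2} = \left(9 - \frac{2353}{275}\right) + 24025 = \frac{122}{275} + 24025 = \frac{6606997}{275}$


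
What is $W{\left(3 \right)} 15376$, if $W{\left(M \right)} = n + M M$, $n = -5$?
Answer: $61504$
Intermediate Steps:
$W{\left(M \right)} = -5 + M^{2}$ ($W{\left(M \right)} = -5 + M M = -5 + M^{2}$)
$W{\left(3 \right)} 15376 = \left(-5 + 3^{2}\right) 15376 = \left(-5 + 9\right) 15376 = 4 \cdot 15376 = 61504$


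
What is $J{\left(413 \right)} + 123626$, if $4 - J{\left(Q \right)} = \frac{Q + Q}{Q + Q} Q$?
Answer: $123217$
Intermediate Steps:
$J{\left(Q \right)} = 4 - Q$ ($J{\left(Q \right)} = 4 - \frac{Q + Q}{Q + Q} Q = 4 - \frac{2 Q}{2 Q} Q = 4 - 2 Q \frac{1}{2 Q} Q = 4 - 1 Q = 4 - Q$)
$J{\left(413 \right)} + 123626 = \left(4 - 413\right) + 123626 = -409 + 123626 = 123217$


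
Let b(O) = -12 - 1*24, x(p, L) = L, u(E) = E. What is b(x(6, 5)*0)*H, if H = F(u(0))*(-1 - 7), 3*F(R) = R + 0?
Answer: 0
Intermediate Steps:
b(O) = -36 (b(O) = -12 - 24 = -36)
F(R) = R/3 (F(R) = (R + 0)/3 = R/3)
H = 0 (H = ((⅓)*0)*(-1 - 7) = 0*(-8) = 0)
b(x(6, 5)*0)*H = -36*0 = 0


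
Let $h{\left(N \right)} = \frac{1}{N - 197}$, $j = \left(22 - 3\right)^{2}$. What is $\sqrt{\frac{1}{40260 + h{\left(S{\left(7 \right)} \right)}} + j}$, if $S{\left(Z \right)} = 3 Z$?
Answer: $\frac{5 \sqrt{725003289835553}}{7085759} \approx 19.0$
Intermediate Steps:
$j = 361$ ($j = 19^{2} = 361$)
$h{\left(N \right)} = \frac{1}{-197 + N}$
$\sqrt{\frac{1}{40260 + h{\left(S{\left(7 \right)} \right)}} + j} = \sqrt{\frac{1}{40260 + \frac{1}{-197 + 3 \cdot 7}} + 361} = \sqrt{\frac{1}{40260 + \frac{1}{-197 + 21}} + 361} = \sqrt{\frac{1}{40260 + \frac{1}{-176}} + 361} = \sqrt{\frac{1}{40260 - \frac{1}{176}} + 361} = \sqrt{\frac{1}{\frac{7085759}{176}} + 361} = \sqrt{\frac{176}{7085759} + 361} = \sqrt{\frac{2557959175}{7085759}} = \frac{5 \sqrt{725003289835553}}{7085759}$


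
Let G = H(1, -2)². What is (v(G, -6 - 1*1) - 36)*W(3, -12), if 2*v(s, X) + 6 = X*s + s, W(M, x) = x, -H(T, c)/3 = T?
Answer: 792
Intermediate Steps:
H(T, c) = -3*T
G = 9 (G = (-3*1)² = (-3)² = 9)
v(s, X) = -3 + s/2 + X*s/2 (v(s, X) = -3 + (X*s + s)/2 = -3 + (s + X*s)/2 = -3 + (s/2 + X*s/2) = -3 + s/2 + X*s/2)
(v(G, -6 - 1*1) - 36)*W(3, -12) = ((-3 + (½)*9 + (½)*(-6 - 1*1)*9) - 36)*(-12) = ((-3 + 9/2 + (½)*(-6 - 1)*9) - 36)*(-12) = ((-3 + 9/2 + (½)*(-7)*9) - 36)*(-12) = ((-3 + 9/2 - 63/2) - 36)*(-12) = (-30 - 36)*(-12) = -66*(-12) = 792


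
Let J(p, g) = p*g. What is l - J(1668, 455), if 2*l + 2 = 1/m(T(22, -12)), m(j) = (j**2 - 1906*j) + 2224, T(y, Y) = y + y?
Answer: -120981266929/159408 ≈ -7.5894e+5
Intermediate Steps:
T(y, Y) = 2*y
m(j) = 2224 + j**2 - 1906*j
J(p, g) = g*p
l = -159409/159408 (l = -1 + 1/(2*(2224 + (2*22)**2 - 3812*22)) = -1 + 1/(2*(2224 + 44**2 - 1906*44)) = -1 + 1/(2*(2224 + 1936 - 83864)) = -1 + (1/2)/(-79704) = -1 + (1/2)*(-1/79704) = -1 - 1/159408 = -159409/159408 ≈ -1.0000)
l - J(1668, 455) = -159409/159408 - 455*1668 = -159409/159408 - 1*758940 = -159409/159408 - 758940 = -120981266929/159408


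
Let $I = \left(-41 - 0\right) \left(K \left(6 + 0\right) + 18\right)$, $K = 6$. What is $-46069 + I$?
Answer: $-48283$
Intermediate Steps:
$I = -2214$ ($I = \left(-41 - 0\right) \left(6 \left(6 + 0\right) + 18\right) = \left(-41 + \left(-2 + 2\right)\right) \left(6 \cdot 6 + 18\right) = \left(-41 + 0\right) \left(36 + 18\right) = \left(-41\right) 54 = -2214$)
$-46069 + I = -46069 - 2214 = -48283$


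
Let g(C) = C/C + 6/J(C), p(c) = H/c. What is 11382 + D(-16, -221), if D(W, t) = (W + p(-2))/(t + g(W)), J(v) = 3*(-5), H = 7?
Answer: 25086123/2204 ≈ 11382.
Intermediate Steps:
J(v) = -15
p(c) = 7/c
g(C) = ⅗ (g(C) = C/C + 6/(-15) = 1 + 6*(-1/15) = 1 - ⅖ = ⅗)
D(W, t) = (-7/2 + W)/(⅗ + t) (D(W, t) = (W + 7/(-2))/(t + ⅗) = (W + 7*(-½))/(⅗ + t) = (W - 7/2)/(⅗ + t) = (-7/2 + W)/(⅗ + t))
11382 + D(-16, -221) = 11382 + 5*(-7 + 2*(-16))/(2*(3 + 5*(-221))) = 11382 + 5*(-7 - 32)/(2*(3 - 1105)) = 11382 + (5/2)*(-39)/(-1102) = 11382 + (5/2)*(-1/1102)*(-39) = 11382 + 195/2204 = 25086123/2204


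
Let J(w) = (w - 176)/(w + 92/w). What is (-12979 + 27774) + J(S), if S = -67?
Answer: 7532464/509 ≈ 14799.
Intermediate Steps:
J(w) = (-176 + w)/(w + 92/w)
(-12979 + 27774) + J(S) = (-12979 + 27774) - 67*(-176 - 67)/(92 + (-67)²) = 14795 - 67*(-243)/(92 + 4489) = 14795 - 67*(-243)/4581 = 14795 - 67*1/4581*(-243) = 14795 + 1809/509 = 7532464/509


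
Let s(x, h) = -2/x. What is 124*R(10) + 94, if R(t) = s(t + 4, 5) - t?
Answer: -8146/7 ≈ -1163.7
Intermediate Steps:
R(t) = -t - 2/(4 + t) (R(t) = -2/(t + 4) - t = -2/(4 + t) - t = -t - 2/(4 + t))
124*R(10) + 94 = 124*((-2 - 1*10*(4 + 10))/(4 + 10)) + 94 = 124*((-2 - 1*10*14)/14) + 94 = 124*((-2 - 140)/14) + 94 = 124*((1/14)*(-142)) + 94 = 124*(-71/7) + 94 = -8804/7 + 94 = -8146/7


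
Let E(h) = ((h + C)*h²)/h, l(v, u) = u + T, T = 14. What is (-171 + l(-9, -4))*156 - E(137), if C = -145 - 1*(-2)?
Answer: -24294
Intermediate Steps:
C = -143 (C = -145 + 2 = -143)
l(v, u) = 14 + u (l(v, u) = u + 14 = 14 + u)
E(h) = h*(-143 + h) (E(h) = ((h - 143)*h²)/h = ((-143 + h)*h²)/h = (h²*(-143 + h))/h = h*(-143 + h))
(-171 + l(-9, -4))*156 - E(137) = (-171 + (14 - 4))*156 - 137*(-143 + 137) = (-171 + 10)*156 - 137*(-6) = -161*156 - 1*(-822) = -25116 + 822 = -24294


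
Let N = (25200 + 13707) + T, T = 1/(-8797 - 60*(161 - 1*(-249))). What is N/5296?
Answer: 649688539/88435256 ≈ 7.3465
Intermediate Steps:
T = -1/33397 (T = 1/(-8797 - 60*(161 + 249)) = 1/(-8797 - 60*410) = 1/(-8797 - 24600) = 1/(-33397) = -1/33397 ≈ -2.9943e-5)
N = 1299377078/33397 (N = (25200 + 13707) - 1/33397 = 38907 - 1/33397 = 1299377078/33397 ≈ 38907.)
N/5296 = (1299377078/33397)/5296 = (1299377078/33397)*(1/5296) = 649688539/88435256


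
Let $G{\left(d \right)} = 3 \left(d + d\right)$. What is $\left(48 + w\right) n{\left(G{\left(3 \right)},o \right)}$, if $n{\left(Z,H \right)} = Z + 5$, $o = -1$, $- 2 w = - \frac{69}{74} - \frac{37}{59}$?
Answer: $\frac{9796735}{8732} \approx 1121.9$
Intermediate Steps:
$w = \frac{6809}{8732}$ ($w = - \frac{- \frac{69}{74} - \frac{37}{59}}{2} = \left(- \frac{1}{2}\right) \left(- \frac{6809}{4366}\right) = \frac{6809}{8732} \approx 0.77978$)
$G{\left(d \right)} = 6 d$ ($G{\left(d \right)} = 3 \cdot 2 d = 6 d$)
$n{\left(Z,H \right)} = 5 + Z$
$\left(48 + w\right) n{\left(G{\left(3 \right)},o \right)} = \left(48 + \frac{6809}{8732}\right) \left(5 + 6 \cdot 3\right) = \frac{425945 \left(5 + 18\right)}{8732} = \frac{425945}{8732} \cdot 23 = \frac{9796735}{8732}$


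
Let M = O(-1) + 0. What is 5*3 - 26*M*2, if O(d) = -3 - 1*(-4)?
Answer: -37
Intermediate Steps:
O(d) = 1 (O(d) = -3 + 4 = 1)
M = 1 (M = 1 + 0 = 1)
5*3 - 26*M*2 = 5*3 - 26*2 = 15 - 26*2 = 15 - 52 = -37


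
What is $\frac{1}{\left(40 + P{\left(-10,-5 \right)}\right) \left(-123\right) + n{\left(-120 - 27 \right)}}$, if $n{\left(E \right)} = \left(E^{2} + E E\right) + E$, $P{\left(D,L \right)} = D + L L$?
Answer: $\frac{1}{36306} \approx 2.7544 \cdot 10^{-5}$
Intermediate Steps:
$P{\left(D,L \right)} = D + L^{2}$
$n{\left(E \right)} = E + 2 E^{2}$ ($n{\left(E \right)} = \left(E^{2} + E^{2}\right) + E = 2 E^{2} + E = E + 2 E^{2}$)
$\frac{1}{\left(40 + P{\left(-10,-5 \right)}\right) \left(-123\right) + n{\left(-120 - 27 \right)}} = \frac{1}{\left(40 - \left(10 - \left(-5\right)^{2}\right)\right) \left(-123\right) + \left(-120 - 27\right) \left(1 + 2 \left(-120 - 27\right)\right)} = \frac{1}{\left(40 + \left(-10 + 25\right)\right) \left(-123\right) - 147 \left(1 + 2 \left(-147\right)\right)} = \frac{1}{\left(40 + 15\right) \left(-123\right) - 147 \left(1 - 294\right)} = \frac{1}{55 \left(-123\right) - -43071} = \frac{1}{-6765 + 43071} = \frac{1}{36306}$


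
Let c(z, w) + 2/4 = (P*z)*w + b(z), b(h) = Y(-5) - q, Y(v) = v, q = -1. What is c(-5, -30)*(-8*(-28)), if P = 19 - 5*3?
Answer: 133392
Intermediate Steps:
P = 4 (P = 19 - 15 = 4)
b(h) = -4 (b(h) = -5 - 1*(-1) = -5 + 1 = -4)
c(z, w) = -9/2 + 4*w*z (c(z, w) = -1/2 + ((4*z)*w - 4) = -1/2 + (4*w*z - 4) = -1/2 + (-4 + 4*w*z) = -9/2 + 4*w*z)
c(-5, -30)*(-8*(-28)) = (-9/2 + 4*(-30)*(-5))*(-8*(-28)) = (-9/2 + 600)*224 = (1191/2)*224 = 133392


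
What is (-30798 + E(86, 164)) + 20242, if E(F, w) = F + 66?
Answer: -10404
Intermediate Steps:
E(F, w) = 66 + F
(-30798 + E(86, 164)) + 20242 = (-30798 + (66 + 86)) + 20242 = (-30798 + 152) + 20242 = -30646 + 20242 = -10404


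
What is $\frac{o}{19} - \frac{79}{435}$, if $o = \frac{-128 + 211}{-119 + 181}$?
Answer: $- \frac{56957}{512430} \approx -0.11115$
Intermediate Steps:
$o = \frac{83}{62} \approx 1.3387$
$\frac{o}{19} - \frac{79}{435} = \frac{83}{62 \cdot 19} - \frac{79}{435} = \frac{83}{62} \cdot \frac{1}{19} - \frac{79}{435} = \frac{83}{1178} - \frac{79}{435} = - \frac{56957}{512430}$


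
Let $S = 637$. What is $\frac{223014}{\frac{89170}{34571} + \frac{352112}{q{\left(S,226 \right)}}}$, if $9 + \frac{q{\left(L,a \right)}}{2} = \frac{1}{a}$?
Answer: $- \frac{2612342991467}{229225390661} \approx -11.396$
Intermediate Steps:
$q{\left(L,a \right)} = -18 + \frac{2}{a}$
$\frac{223014}{\frac{89170}{34571} + \frac{352112}{q{\left(S,226 \right)}}} = \frac{223014}{\frac{89170}{34571} + \frac{352112}{-18 + \frac{2}{226}}} = \frac{223014}{89170 \cdot \frac{1}{34571} + \frac{352112}{-18 + 2 \cdot \frac{1}{226}}} = \frac{223014}{\frac{89170}{34571} + \frac{352112}{-18 + \frac{1}{113}}} = \frac{223014}{\frac{89170}{34571} + \frac{352112}{- \frac{2033}{113}}} = \frac{223014}{\frac{89170}{34571} + 352112 \left(- \frac{113}{2033}\right)} = \frac{223014}{\frac{89170}{34571} - \frac{39788656}{2033}} = \frac{223014}{- \frac{1375352343966}{70282843}} = 223014 \left(- \frac{70282843}{1375352343966}\right) = - \frac{2612342991467}{229225390661}$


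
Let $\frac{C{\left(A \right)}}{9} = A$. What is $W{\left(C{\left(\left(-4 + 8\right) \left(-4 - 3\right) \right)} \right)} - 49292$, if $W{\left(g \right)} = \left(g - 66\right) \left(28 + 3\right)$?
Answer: $-59150$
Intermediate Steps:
$C{\left(A \right)} = 9 A$
$W{\left(g \right)} = -2046 + 31 g$ ($W{\left(g \right)} = \left(-66 + g\right) 31 = -2046 + 31 g$)
$W{\left(C{\left(\left(-4 + 8\right) \left(-4 - 3\right) \right)} \right)} - 49292 = \left(-2046 + 31 \cdot 9 \left(-4 + 8\right) \left(-4 - 3\right)\right) - 49292 = \left(-2046 + 31 \cdot 9 \cdot 4 \left(-7\right)\right) - 49292 = \left(-2046 + 31 \cdot 9 \left(-28\right)\right) - 49292 = \left(-2046 + 31 \left(-252\right)\right) - 49292 = \left(-2046 - 7812\right) - 49292 = -9858 - 49292 = -59150$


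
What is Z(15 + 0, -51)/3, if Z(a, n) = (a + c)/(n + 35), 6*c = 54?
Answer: -½ ≈ -0.50000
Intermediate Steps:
c = 9 (c = (⅙)*54 = 9)
Z(a, n) = (9 + a)/(35 + n) (Z(a, n) = (a + 9)/(n + 35) = (9 + a)/(35 + n))
Z(15 + 0, -51)/3 = ((9 + (15 + 0))/(35 - 51))/3 = ((9 + 15)/(-16))/3 = (-1/16*24)/3 = (⅓)*(-3/2) = -½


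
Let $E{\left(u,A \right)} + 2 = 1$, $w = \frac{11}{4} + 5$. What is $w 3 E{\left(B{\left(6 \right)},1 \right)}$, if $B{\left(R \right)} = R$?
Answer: $- \frac{93}{4} \approx -23.25$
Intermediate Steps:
$w = \frac{31}{4}$ ($w = 11 \cdot \frac{1}{4} + 5 = \frac{11}{4} + 5 = \frac{31}{4} \approx 7.75$)
$E{\left(u,A \right)} = -1$ ($E{\left(u,A \right)} = -2 + 1 = -1$)
$w 3 E{\left(B{\left(6 \right)},1 \right)} = \frac{31}{4} \cdot 3 \left(-1\right) = \frac{93}{4} \left(-1\right) = - \frac{93}{4}$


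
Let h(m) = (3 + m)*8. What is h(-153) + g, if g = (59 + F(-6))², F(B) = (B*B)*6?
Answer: 74425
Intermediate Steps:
F(B) = 6*B² (F(B) = B²*6 = 6*B²)
h(m) = 24 + 8*m
g = 75625 (g = (59 + 6*(-6)²)² = (59 + 6*36)² = (59 + 216)² = 275² = 75625)
h(-153) + g = (24 + 8*(-153)) + 75625 = (24 - 1224) + 75625 = -1200 + 75625 = 74425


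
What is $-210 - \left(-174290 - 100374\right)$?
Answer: $274454$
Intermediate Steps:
$-210 - \left(-174290 - 100374\right) = -210 - -274664 = -210 + 274664 = 274454$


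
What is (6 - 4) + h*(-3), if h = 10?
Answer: -28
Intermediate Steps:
(6 - 4) + h*(-3) = (6 - 4) + 10*(-3) = 2 - 30 = -28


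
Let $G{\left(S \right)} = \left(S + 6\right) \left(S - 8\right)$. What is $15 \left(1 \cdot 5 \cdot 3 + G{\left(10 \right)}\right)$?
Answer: $705$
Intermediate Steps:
$G{\left(S \right)} = \left(-8 + S\right) \left(6 + S\right)$ ($G{\left(S \right)} = \left(6 + S\right) \left(-8 + S\right) = \left(-8 + S\right) \left(6 + S\right)$)
$15 \left(1 \cdot 5 \cdot 3 + G{\left(10 \right)}\right) = 15 \left(1 \cdot 5 \cdot 3 - \left(68 - 100\right)\right) = 15 \left(5 \cdot 3 - -32\right) = 15 \left(15 + 32\right) = 15 \cdot 47 = 705$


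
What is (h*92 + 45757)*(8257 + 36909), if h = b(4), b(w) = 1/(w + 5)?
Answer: 18604101230/9 ≈ 2.0671e+9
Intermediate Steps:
b(w) = 1/(5 + w)
h = 1/9 (h = 1/(5 + 4) = 1/9 ≈ 0.11111)
(h*92 + 45757)*(8257 + 36909) = ((1/9)*92 + 45757)*(8257 + 36909) = (92/9 + 45757)*45166 = (411905/9)*45166 = 18604101230/9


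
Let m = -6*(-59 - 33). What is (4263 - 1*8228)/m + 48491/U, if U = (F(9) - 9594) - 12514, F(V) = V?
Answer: -114389567/12198648 ≈ -9.3772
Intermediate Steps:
m = 552 (m = -6*(-92) = 552)
U = -22099 (U = (9 - 9594) - 12514 = -9585 - 12514 = -22099)
(4263 - 1*8228)/m + 48491/U = (4263 - 1*8228)/552 + 48491/(-22099) = (4263 - 8228)*(1/552) + 48491*(-1/22099) = -3965*1/552 - 48491/22099 = -3965/552 - 48491/22099 = -114389567/12198648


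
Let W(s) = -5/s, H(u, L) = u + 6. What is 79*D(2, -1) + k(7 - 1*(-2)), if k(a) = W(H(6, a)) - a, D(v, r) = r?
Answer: -1061/12 ≈ -88.417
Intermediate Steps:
H(u, L) = 6 + u
k(a) = -5/12 - a (k(a) = -5/(6 + 6) - a = -5/12 - a)
79*D(2, -1) + k(7 - 1*(-2)) = 79*(-1) + (-5/12 - (7 - 1*(-2))) = -79 + (-5/12 - (7 + 2)) = -79 + (-5/12 - 1*9) = -79 + (-5/12 - 9) = -79 - 113/12 = -1061/12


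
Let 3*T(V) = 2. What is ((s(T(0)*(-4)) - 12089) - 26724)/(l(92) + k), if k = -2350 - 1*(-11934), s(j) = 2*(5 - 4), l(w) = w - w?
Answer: -38811/9584 ≈ -4.0496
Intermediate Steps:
T(V) = ⅔ (T(V) = (⅓)*2 = ⅔)
l(w) = 0
s(j) = 2 (s(j) = 2*1 = 2)
k = 9584 (k = -2350 + 11934 = 9584)
((s(T(0)*(-4)) - 12089) - 26724)/(l(92) + k) = ((2 - 12089) - 26724)/(0 + 9584) = (-12087 - 26724)/9584 = -38811*1/9584 = -38811/9584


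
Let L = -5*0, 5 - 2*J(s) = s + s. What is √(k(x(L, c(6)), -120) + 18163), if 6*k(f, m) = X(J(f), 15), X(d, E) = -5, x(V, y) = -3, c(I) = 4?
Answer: √653838/6 ≈ 134.77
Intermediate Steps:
J(s) = 5/2 - s (J(s) = 5/2 - (s + s)/2 = 5/2 - s)
L = 0
k(f, m) = -⅚ (k(f, m) = (⅙)*(-5) = -⅚)
√(k(x(L, c(6)), -120) + 18163) = √(-⅚ + 18163) = √(108973/6) = √653838/6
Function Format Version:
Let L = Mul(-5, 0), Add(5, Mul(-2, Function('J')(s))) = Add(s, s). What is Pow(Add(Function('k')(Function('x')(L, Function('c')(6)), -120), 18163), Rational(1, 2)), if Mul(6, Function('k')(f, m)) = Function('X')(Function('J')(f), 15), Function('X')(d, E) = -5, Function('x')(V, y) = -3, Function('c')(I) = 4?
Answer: Mul(Rational(1, 6), Pow(653838, Rational(1, 2))) ≈ 134.77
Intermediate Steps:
Function('J')(s) = Add(Rational(5, 2), Mul(-1, s)) (Function('J')(s) = Add(Rational(5, 2), Mul(Rational(-1, 2), Add(s, s))) = Add(Rational(5, 2), Mul(Rational(-1, 2), Mul(2, s))) = Add(Rational(5, 2), Mul(-1, s)))
L = 0
Function('k')(f, m) = Rational(-5, 6) (Function('k')(f, m) = Mul(Rational(1, 6), -5) = Rational(-5, 6))
Pow(Add(Function('k')(Function('x')(L, Function('c')(6)), -120), 18163), Rational(1, 2)) = Pow(Add(Rational(-5, 6), 18163), Rational(1, 2)) = Pow(Rational(108973, 6), Rational(1, 2)) = Mul(Rational(1, 6), Pow(653838, Rational(1, 2)))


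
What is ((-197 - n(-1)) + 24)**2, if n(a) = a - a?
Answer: 29929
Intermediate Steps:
n(a) = 0
((-197 - n(-1)) + 24)**2 = ((-197 - 1*0) + 24)**2 = ((-197 + 0) + 24)**2 = (-197 + 24)**2 = (-173)**2 = 29929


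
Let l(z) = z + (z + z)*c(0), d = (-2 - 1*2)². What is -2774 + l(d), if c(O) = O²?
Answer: -2758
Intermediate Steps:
d = 16 (d = (-2 - 2)² = (-4)² = 16)
l(z) = z (l(z) = z + (z + z)*0² = z + (2*z)*0 = z + 0 = z)
-2774 + l(d) = -2774 + 16 = -2758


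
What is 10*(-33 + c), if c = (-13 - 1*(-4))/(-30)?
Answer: -327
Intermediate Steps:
c = 3/10 (c = (-13 + 4)*(-1/30) = -9*(-1/30) = 3/10 ≈ 0.30000)
10*(-33 + c) = 10*(-33 + 3/10) = 10*(-327/10) = -327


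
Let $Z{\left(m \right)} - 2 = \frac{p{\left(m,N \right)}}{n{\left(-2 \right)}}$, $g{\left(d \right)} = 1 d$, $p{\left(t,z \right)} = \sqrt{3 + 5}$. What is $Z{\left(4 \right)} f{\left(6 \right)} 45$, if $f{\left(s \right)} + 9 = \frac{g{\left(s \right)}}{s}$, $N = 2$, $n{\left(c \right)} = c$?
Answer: $-720 + 360 \sqrt{2} \approx -210.88$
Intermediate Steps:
$p{\left(t,z \right)} = 2 \sqrt{2}$ ($p{\left(t,z \right)} = \sqrt{8} = 2 \sqrt{2}$)
$g{\left(d \right)} = d$
$f{\left(s \right)} = -8$ ($f{\left(s \right)} = -9 + \frac{s}{s} = -9 + 1 = -8$)
$Z{\left(m \right)} = 2 - \sqrt{2}$ ($Z{\left(m \right)} = 2 + \frac{2 \sqrt{2}}{-2} = 2 + 2 \sqrt{2} \left(- \frac{1}{2}\right) = 2 - \sqrt{2}$)
$Z{\left(4 \right)} f{\left(6 \right)} 45 = \left(2 - \sqrt{2}\right) \left(-8\right) 45 = \left(-16 + 8 \sqrt{2}\right) 45 = -720 + 360 \sqrt{2}$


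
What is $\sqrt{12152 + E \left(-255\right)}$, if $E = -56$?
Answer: $8 \sqrt{413} \approx 162.58$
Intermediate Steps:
$\sqrt{12152 + E \left(-255\right)} = \sqrt{12152 - -14280} = \sqrt{12152 + 14280} = \sqrt{26432} = 8 \sqrt{413}$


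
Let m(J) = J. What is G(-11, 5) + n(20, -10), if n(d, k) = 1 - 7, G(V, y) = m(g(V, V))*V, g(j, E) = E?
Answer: 115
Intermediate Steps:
G(V, y) = V² (G(V, y) = V*V = V²)
n(d, k) = -6
G(-11, 5) + n(20, -10) = (-11)² - 6 = 121 - 6 = 115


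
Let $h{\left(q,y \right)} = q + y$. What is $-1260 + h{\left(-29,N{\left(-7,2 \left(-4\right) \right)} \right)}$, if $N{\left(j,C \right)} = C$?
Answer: $-1297$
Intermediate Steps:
$-1260 + h{\left(-29,N{\left(-7,2 \left(-4\right) \right)} \right)} = -1260 + \left(-29 + 2 \left(-4\right)\right) = -1260 - 37 = -1297$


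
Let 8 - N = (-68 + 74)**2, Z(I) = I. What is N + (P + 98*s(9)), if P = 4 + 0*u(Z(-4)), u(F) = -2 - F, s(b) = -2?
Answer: -220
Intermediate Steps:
P = 4 (P = 4 + 0*(-2 - 1*(-4)) = 4 + 0*(-2 + 4) = 4 + 0*2 = 4 + 0 = 4)
N = -28 (N = 8 - (-68 + 74)**2 = 8 - 1*6**2 = 8 - 1*36 = 8 - 36 = -28)
N + (P + 98*s(9)) = -28 + (4 + 98*(-2)) = -28 + (4 - 196) = -28 - 192 = -220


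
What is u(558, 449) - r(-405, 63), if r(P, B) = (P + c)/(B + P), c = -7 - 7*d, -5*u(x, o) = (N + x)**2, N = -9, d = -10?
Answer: -301406/5 ≈ -60281.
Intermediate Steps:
u(x, o) = -(-9 + x)**2/5
c = 63 (c = -7 - 7*(-10) = -7 + 70 = 63)
r(P, B) = (63 + P)/(B + P) (r(P, B) = (P + 63)/(B + P) = (63 + P)/(B + P))
u(558, 449) - r(-405, 63) = -(-9 + 558)**2/5 - (63 - 405)/(63 - 405) = -1/5*549**2 - (-342)/(-342) = -1/5*301401 - (-1)*(-342)/342 = -301401/5 - 1*1 = -301401/5 - 1 = -301406/5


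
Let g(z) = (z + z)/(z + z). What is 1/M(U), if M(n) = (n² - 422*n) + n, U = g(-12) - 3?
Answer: 1/846 ≈ 0.0011820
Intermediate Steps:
g(z) = 1 (g(z) = (2*z)/((2*z)) = (2*z)*(1/(2*z)) = 1)
U = -2 (U = 1 - 3 = -2)
M(n) = n² - 421*n
1/M(U) = 1/(-2*(-421 - 2)) = 1/(-2*(-423)) = 1/846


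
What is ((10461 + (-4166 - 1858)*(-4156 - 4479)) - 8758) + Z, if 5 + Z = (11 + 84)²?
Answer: 52027963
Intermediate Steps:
Z = 9020 (Z = -5 + (11 + 84)² = -5 + 95² = -5 + 9025 = 9020)
((10461 + (-4166 - 1858)*(-4156 - 4479)) - 8758) + Z = ((10461 + (-4166 - 1858)*(-4156 - 4479)) - 8758) + 9020 = ((10461 - 6024*(-8635)) - 8758) + 9020 = ((10461 + 52017240) - 8758) + 9020 = (52027701 - 8758) + 9020 = 52018943 + 9020 = 52027963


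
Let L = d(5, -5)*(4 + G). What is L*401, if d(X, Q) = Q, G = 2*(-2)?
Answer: 0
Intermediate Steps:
G = -4
L = 0 (L = -5*(4 - 4) = -5*0 = 0)
L*401 = 0*401 = 0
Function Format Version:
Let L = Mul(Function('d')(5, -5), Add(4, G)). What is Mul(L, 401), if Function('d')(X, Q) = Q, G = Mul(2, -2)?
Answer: 0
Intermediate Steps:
G = -4
L = 0 (L = Mul(-5, Add(4, -4)) = Mul(-5, 0) = 0)
Mul(L, 401) = Mul(0, 401) = 0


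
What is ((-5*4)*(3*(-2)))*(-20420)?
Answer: -2450400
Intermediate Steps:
((-5*4)*(3*(-2)))*(-20420) = -20*(-6)*(-20420) = 120*(-20420) = -2450400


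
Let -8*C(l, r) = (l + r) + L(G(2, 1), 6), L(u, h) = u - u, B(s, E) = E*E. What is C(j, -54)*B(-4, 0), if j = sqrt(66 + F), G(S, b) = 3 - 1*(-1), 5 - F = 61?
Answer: 0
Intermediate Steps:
F = -56 (F = 5 - 1*61 = 5 - 61 = -56)
B(s, E) = E**2
G(S, b) = 4 (G(S, b) = 3 + 1 = 4)
L(u, h) = 0
j = sqrt(10) (j = sqrt(66 - 56) = sqrt(10) ≈ 3.1623)
C(l, r) = -l/8 - r/8 (C(l, r) = -((l + r) + 0)/8 = -(l + r)/8 = -l/8 - r/8)
C(j, -54)*B(-4, 0) = (-sqrt(10)/8 - 1/8*(-54))*0**2 = (-sqrt(10)/8 + 27/4)*0 = (27/4 - sqrt(10)/8)*0 = 0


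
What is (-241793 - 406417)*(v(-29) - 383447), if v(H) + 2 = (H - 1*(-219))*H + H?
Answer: 252145911480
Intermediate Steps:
v(H) = -2 + H + H*(219 + H) (v(H) = -2 + ((H - 1*(-219))*H + H) = -2 + ((H + 219)*H + H) = -2 + ((219 + H)*H + H) = -2 + (H*(219 + H) + H) = -2 + (H + H*(219 + H)) = -2 + H + H*(219 + H))
(-241793 - 406417)*(v(-29) - 383447) = (-241793 - 406417)*((-2 + (-29)² + 220*(-29)) - 383447) = -648210*((-2 + 841 - 6380) - 383447) = -648210*(-5541 - 383447) = -648210*(-388988) = 252145911480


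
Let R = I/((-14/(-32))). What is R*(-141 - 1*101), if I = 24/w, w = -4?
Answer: 23232/7 ≈ 3318.9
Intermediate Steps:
I = -6 (I = 24/(-4) = 24*(-¼) = -6)
R = -96/7 (R = -6/((-14/(-32))) = -6/((-14*(-1/32))) = -6/7/16 = -6*16/7 = -96/7 ≈ -13.714)
R*(-141 - 1*101) = -96*(-141 - 1*101)/7 = -96*(-141 - 101)/7 = -96/7*(-242) = 23232/7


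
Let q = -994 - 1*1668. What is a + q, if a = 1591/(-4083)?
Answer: -10870537/4083 ≈ -2662.4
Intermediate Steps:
a = -1591/4083 (a = 1591*(-1/4083) = -1591/4083 ≈ -0.38966)
q = -2662 (q = -994 - 1668 = -2662)
a + q = -1591/4083 - 2662 = -10870537/4083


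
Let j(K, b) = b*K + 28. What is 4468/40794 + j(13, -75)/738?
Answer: -5889089/5017662 ≈ -1.1737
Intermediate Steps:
j(K, b) = 28 + K*b (j(K, b) = K*b + 28 = 28 + K*b)
4468/40794 + j(13, -75)/738 = 4468/40794 + (28 + 13*(-75))/738 = 4468*(1/40794) + (28 - 975)*(1/738) = 2234/20397 - 947*1/738 = 2234/20397 - 947/738 = -5889089/5017662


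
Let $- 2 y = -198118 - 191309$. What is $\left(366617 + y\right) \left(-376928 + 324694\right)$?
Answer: $-29320537337$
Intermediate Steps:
$y = \frac{389427}{2}$ ($y = - \frac{-198118 - 191309}{2} = \left(- \frac{1}{2}\right) \left(-389427\right) = \frac{389427}{2} \approx 1.9471 \cdot 10^{5}$)
$\left(366617 + y\right) \left(-376928 + 324694\right) = \left(366617 + \frac{389427}{2}\right) \left(-376928 + 324694\right) = \frac{1122661}{2} \left(-52234\right) = -29320537337$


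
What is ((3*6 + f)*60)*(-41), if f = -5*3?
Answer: -7380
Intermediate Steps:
f = -15
((3*6 + f)*60)*(-41) = ((3*6 - 15)*60)*(-41) = ((18 - 15)*60)*(-41) = (3*60)*(-41) = 180*(-41) = -7380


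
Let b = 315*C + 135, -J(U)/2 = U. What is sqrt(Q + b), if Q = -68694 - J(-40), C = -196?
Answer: I*sqrt(130379) ≈ 361.08*I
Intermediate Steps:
J(U) = -2*U
Q = -68774 (Q = -68694 - (-2)*(-40) = -68694 - 1*80 = -68694 - 80 = -68774)
b = -61605 (b = 315*(-196) + 135 = -61740 + 135 = -61605)
sqrt(Q + b) = sqrt(-68774 - 61605) = sqrt(-130379) = I*sqrt(130379)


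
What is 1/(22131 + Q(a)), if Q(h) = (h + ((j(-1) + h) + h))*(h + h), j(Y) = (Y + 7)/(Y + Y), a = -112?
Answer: 1/98067 ≈ 1.0197e-5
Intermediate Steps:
j(Y) = (7 + Y)/(2*Y) (j(Y) = (7 + Y)/((2*Y)) = (7 + Y)*(1/(2*Y)) = (7 + Y)/(2*Y))
Q(h) = 2*h*(-3 + 3*h) (Q(h) = (h + (((½)*(7 - 1)/(-1) + h) + h))*(h + h) = (h + (((½)*(-1)*6 + h) + h))*(2*h) = (h + ((-3 + h) + h))*(2*h) = (h + (-3 + 2*h))*(2*h) = (-3 + 3*h)*(2*h) = 2*h*(-3 + 3*h))
1/(22131 + Q(a)) = 1/(22131 + 6*(-112)*(-1 - 112)) = 1/(22131 + 6*(-112)*(-113)) = 1/(22131 + 75936) = 1/98067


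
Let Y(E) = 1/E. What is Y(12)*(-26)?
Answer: -13/6 ≈ -2.1667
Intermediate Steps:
Y(12)*(-26) = -26/12 = (1/12)*(-26) = -13/6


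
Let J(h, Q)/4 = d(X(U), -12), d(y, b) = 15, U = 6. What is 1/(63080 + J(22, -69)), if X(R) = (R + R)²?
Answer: 1/63140 ≈ 1.5838e-5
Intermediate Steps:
X(R) = 4*R² (X(R) = (2*R)² = 4*R²)
J(h, Q) = 60 (J(h, Q) = 4*15 = 60)
1/(63080 + J(22, -69)) = 1/(63080 + 60) = 1/63140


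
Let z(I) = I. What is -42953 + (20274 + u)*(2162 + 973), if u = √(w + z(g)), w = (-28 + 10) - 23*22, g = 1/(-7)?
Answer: 63516037 + 3135*I*√25683/7 ≈ 6.3516e+7 + 71773.0*I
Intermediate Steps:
g = -⅐ ≈ -0.14286
w = -524 (w = -18 - 506 = -524)
u = I*√25683/7 (u = √(-524 - ⅐) = √(-3669/7) = I*√25683/7 ≈ 22.894*I)
-42953 + (20274 + u)*(2162 + 973) = -42953 + (20274 + I*√25683/7)*(2162 + 973) = -42953 + (20274 + I*√25683/7)*3135 = -42953 + (63558990 + 3135*I*√25683/7) = 63516037 + 3135*I*√25683/7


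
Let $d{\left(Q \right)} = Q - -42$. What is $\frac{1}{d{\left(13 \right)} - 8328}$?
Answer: $- \frac{1}{8273} \approx -0.00012088$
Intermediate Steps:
$d{\left(Q \right)} = 42 + Q$ ($d{\left(Q \right)} = Q + 42 = 42 + Q$)
$\frac{1}{d{\left(13 \right)} - 8328} = \frac{1}{\left(42 + 13\right) - 8328} = \frac{1}{55 - 8328} = \frac{1}{-8273} = - \frac{1}{8273}$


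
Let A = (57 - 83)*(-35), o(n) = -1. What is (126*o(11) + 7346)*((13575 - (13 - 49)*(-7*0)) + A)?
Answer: 104581700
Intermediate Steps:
A = 910 (A = -26*(-35) = 910)
(126*o(11) + 7346)*((13575 - (13 - 49)*(-7*0)) + A) = (126*(-1) + 7346)*((13575 - (13 - 49)*(-7*0)) + 910) = (-126 + 7346)*((13575 - (-36)*0) + 910) = 7220*((13575 - 1*0) + 910) = 7220*((13575 + 0) + 910) = 7220*(13575 + 910) = 7220*14485 = 104581700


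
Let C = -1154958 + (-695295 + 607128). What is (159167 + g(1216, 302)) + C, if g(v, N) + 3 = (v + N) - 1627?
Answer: -1084070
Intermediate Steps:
C = -1243125 (C = -1154958 - 88167 = -1243125)
g(v, N) = -1630 + N + v (g(v, N) = -3 + ((v + N) - 1627) = -3 + ((N + v) - 1627) = -3 + (-1627 + N + v) = -1630 + N + v)
(159167 + g(1216, 302)) + C = (159167 + (-1630 + 302 + 1216)) - 1243125 = (159167 - 112) - 1243125 = 159055 - 1243125 = -1084070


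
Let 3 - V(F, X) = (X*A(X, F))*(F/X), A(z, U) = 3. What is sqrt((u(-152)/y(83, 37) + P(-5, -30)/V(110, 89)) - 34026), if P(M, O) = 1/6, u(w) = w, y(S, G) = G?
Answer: I*sqrt(19926098832530)/24198 ≈ 184.47*I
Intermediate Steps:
P(M, O) = 1/6
V(F, X) = 3 - 3*F (V(F, X) = 3 - X*3*F/X = 3 - 3*X*F/X = 3 - 3*F)
sqrt((u(-152)/y(83, 37) + P(-5, -30)/V(110, 89)) - 34026) = sqrt((-152/37 + 1/(6*(3 - 3*110))) - 34026) = sqrt((-152*1/37 + 1/(6*(3 - 330))) - 34026) = sqrt((-152/37 + (1/6)/(-327)) - 34026) = sqrt((-152/37 + (1/6)*(-1/327)) - 34026) = sqrt((-152/37 - 1/1962) - 34026) = sqrt(-298261/72594 - 34026) = sqrt(-2470381705/72594) = I*sqrt(19926098832530)/24198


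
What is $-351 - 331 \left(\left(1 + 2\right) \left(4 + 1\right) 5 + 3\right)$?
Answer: $-26169$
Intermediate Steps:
$-351 - 331 \left(\left(1 + 2\right) \left(4 + 1\right) 5 + 3\right) = -351 - 331 \left(3 \cdot 5 \cdot 5 + 3\right) = -351 - 331 \left(15 \cdot 5 + 3\right) = -351 - 331 \left(75 + 3\right) = -351 - 25818 = -26169$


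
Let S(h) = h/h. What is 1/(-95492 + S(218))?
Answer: -1/95491 ≈ -1.0472e-5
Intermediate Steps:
S(h) = 1
1/(-95492 + S(218)) = 1/(-95492 + 1) = 1/(-95491) = -1/95491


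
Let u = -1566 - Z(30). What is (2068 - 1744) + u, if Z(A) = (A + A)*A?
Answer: -3042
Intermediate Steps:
Z(A) = 2*A² (Z(A) = (2*A)*A = 2*A²)
u = -3366 (u = -1566 - 2*30² = -1566 - 2*900 = -1566 - 1*1800 = -1566 - 1800 = -3366)
(2068 - 1744) + u = (2068 - 1744) - 3366 = 324 - 3366 = -3042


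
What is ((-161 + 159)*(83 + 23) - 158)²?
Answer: 136900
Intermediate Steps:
((-161 + 159)*(83 + 23) - 158)² = (-2*106 - 158)² = (-212 - 158)² = (-370)² = 136900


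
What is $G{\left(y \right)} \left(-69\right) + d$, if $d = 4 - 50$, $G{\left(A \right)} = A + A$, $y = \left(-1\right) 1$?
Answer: $92$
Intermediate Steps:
$y = -1$
$G{\left(A \right)} = 2 A$
$d = -46$ ($d = 4 - 50 = -46$)
$G{\left(y \right)} \left(-69\right) + d = 2 \left(-1\right) \left(-69\right) - 46 = \left(-2\right) \left(-69\right) - 46 = 138 - 46 = 92$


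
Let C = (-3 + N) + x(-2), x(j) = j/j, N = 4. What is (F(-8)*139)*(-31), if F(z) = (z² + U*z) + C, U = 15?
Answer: 232686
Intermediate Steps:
x(j) = 1
C = 2 (C = (-3 + 4) + 1 = 1 + 1 = 2)
F(z) = 2 + z² + 15*z (F(z) = (z² + 15*z) + 2 = 2 + z² + 15*z)
(F(-8)*139)*(-31) = ((2 + (-8)² + 15*(-8))*139)*(-31) = ((2 + 64 - 120)*139)*(-31) = -54*139*(-31) = -7506*(-31) = 232686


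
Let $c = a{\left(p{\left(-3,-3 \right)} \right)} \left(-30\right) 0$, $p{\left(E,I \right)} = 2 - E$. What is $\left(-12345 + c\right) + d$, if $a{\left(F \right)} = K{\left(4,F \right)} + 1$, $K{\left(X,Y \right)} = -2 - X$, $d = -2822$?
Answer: $-15167$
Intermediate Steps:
$a{\left(F \right)} = -5$ ($a{\left(F \right)} = \left(-2 - 4\right) + 1 = -6 + 1 = -5$)
$c = 0$ ($c = \left(-5\right) \left(-30\right) 0 = 150 \cdot 0 = 0$)
$\left(-12345 + c\right) + d = \left(-12345 + 0\right) - 2822 = -12345 - 2822 = -15167$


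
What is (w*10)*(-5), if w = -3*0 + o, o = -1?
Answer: 50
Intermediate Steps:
w = -1 (w = -3*0 - 1 = 0 - 1 = -1)
(w*10)*(-5) = -1*10*(-5) = -10*(-5) = 50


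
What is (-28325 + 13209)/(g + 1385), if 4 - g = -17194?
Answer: -15116/18583 ≈ -0.81343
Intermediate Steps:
g = 17198 (g = 4 - 1*(-17194) = 4 + 17194 = 17198)
(-28325 + 13209)/(g + 1385) = (-28325 + 13209)/(17198 + 1385) = -15116/18583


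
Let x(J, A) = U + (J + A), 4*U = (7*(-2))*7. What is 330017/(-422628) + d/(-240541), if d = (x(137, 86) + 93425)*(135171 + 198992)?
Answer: -13222211746738151/101659361748 ≈ -1.3006e+5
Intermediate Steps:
U = -49/2 (U = ((7*(-2))*7)/4 = (-14*7)/4 = (¼)*(-98) = -49/2 ≈ -24.500)
x(J, A) = -49/2 + A + J (x(J, A) = -49/2 + (J + A) = -49/2 + (A + J) = -49/2 + A + J)
d = 62571019261/2 (d = ((-49/2 + 86 + 137) + 93425)*(135171 + 198992) = (397/2 + 93425)*334163 = (187247/2)*334163 = 62571019261/2 ≈ 3.1286e+10)
330017/(-422628) + d/(-240541) = 330017/(-422628) + (62571019261/2)/(-240541) = 330017*(-1/422628) + (62571019261/2)*(-1/240541) = -330017/422628 - 62571019261/481082 = -13222211746738151/101659361748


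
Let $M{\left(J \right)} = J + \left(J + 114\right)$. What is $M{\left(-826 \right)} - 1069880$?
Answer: $-1071418$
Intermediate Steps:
$M{\left(J \right)} = 114 + 2 J$ ($M{\left(J \right)} = J + \left(114 + J\right) = 114 + 2 J$)
$M{\left(-826 \right)} - 1069880 = \left(114 + 2 \left(-826\right)\right) - 1069880 = \left(114 - 1652\right) - 1069880 = -1538 - 1069880 = -1071418$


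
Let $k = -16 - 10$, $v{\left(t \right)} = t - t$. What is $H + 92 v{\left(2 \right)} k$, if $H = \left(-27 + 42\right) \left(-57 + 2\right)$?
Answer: $-825$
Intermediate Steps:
$v{\left(t \right)} = 0$
$k = -26$ ($k = -16 - 10 = -26$)
$H = -825$ ($H = 15 \left(-55\right) = -825$)
$H + 92 v{\left(2 \right)} k = -825 + 92 \cdot 0 \left(-26\right) = -825 + 92 \cdot 0 = -825 + 0 = -825$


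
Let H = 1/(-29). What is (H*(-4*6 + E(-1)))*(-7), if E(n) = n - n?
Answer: -168/29 ≈ -5.7931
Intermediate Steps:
H = -1/29 ≈ -0.034483
E(n) = 0
(H*(-4*6 + E(-1)))*(-7) = -(-4*6 + 0)/29*(-7) = -(-24 + 0)/29*(-7) = -1/29*(-24)*(-7) = (24/29)*(-7) = -168/29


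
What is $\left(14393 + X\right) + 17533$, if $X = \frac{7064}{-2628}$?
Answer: $\frac{20973616}{657} \approx 31923.0$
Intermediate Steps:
$X = - \frac{1766}{657}$ ($X = 7064 \left(- \frac{1}{2628}\right) = - \frac{1766}{657} \approx -2.688$)
$\left(14393 + X\right) + 17533 = \left(14393 - \frac{1766}{657}\right) + 17533 = \frac{9454435}{657} + 17533 = \frac{20973616}{657}$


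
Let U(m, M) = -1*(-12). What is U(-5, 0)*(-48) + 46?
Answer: -530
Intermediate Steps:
U(m, M) = 12
U(-5, 0)*(-48) + 46 = 12*(-48) + 46 = -576 + 46 = -530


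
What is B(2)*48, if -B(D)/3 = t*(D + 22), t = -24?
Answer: 82944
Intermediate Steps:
B(D) = 1584 + 72*D (B(D) = -(-72)*(D + 22) = -(-72)*(22 + D) = -3*(-528 - 24*D) = 1584 + 72*D)
B(2)*48 = (1584 + 72*2)*48 = (1584 + 144)*48 = 1728*48 = 82944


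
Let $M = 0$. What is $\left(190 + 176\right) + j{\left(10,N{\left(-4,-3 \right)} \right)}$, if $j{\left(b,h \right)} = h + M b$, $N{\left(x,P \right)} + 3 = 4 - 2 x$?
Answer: $375$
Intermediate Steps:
$N{\left(x,P \right)} = 1 - 2 x$ ($N{\left(x,P \right)} = -3 - \left(-4 + 2 x\right) = 1 - 2 x$)
$j{\left(b,h \right)} = h$ ($j{\left(b,h \right)} = h + 0 b = h + 0 = h$)
$\left(190 + 176\right) + j{\left(10,N{\left(-4,-3 \right)} \right)} = \left(190 + 176\right) + \left(1 - -8\right) = 366 + \left(1 + 8\right) = 366 + 9 = 375$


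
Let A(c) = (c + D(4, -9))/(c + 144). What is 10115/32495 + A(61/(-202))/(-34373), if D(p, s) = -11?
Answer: 2018453115850/6484345216429 ≈ 0.31128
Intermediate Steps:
A(c) = (-11 + c)/(144 + c) (A(c) = (c - 11)/(c + 144) = (-11 + c)/(144 + c))
10115/32495 + A(61/(-202))/(-34373) = 10115/32495 + ((-11 + 61/(-202))/(144 + 61/(-202)))/(-34373) = 10115*(1/32495) + ((-11 + 61*(-1/202))/(144 + 61*(-1/202)))*(-1/34373) = 2023/6499 + ((-11 - 61/202)/(144 - 61/202))*(-1/34373) = 2023/6499 + (-2283/202/(29027/202))*(-1/34373) = 2023/6499 + ((202/29027)*(-2283/202))*(-1/34373) = 2023/6499 - 2283/29027*(-1/34373) = 2023/6499 + 2283/997745071 = 2018453115850/6484345216429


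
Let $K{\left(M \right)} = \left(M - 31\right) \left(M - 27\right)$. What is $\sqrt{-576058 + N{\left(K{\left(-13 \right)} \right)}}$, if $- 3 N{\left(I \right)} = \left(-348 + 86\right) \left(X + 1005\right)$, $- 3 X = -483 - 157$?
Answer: $\frac{4 i \sqrt{264182}}{3} \approx 685.32 i$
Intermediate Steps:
$X = \frac{640}{3}$ ($X = - \frac{-483 - 157}{3} = \left(- \frac{1}{3}\right) \left(-640\right) = \frac{640}{3} \approx 213.33$)
$K{\left(M \right)} = \left(-31 + M\right) \left(-27 + M\right)$
$N{\left(I \right)} = \frac{957610}{9}$ ($N{\left(I \right)} = - \frac{\left(-348 + 86\right) \left(\frac{640}{3} + 1005\right)}{3} = - \frac{\left(-262\right) \frac{3655}{3}}{3} = \left(- \frac{1}{3}\right) \left(- \frac{957610}{3}\right) = \frac{957610}{9}$)
$\sqrt{-576058 + N{\left(K{\left(-13 \right)} \right)}} = \sqrt{-576058 + \frac{957610}{9}} = \sqrt{- \frac{4226912}{9}} = \frac{4 i \sqrt{264182}}{3}$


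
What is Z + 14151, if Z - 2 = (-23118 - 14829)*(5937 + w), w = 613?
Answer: -248538697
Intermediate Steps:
Z = -248552848 (Z = 2 + (-23118 - 14829)*(5937 + 613) = 2 - 37947*6550 = 2 - 248552850 = -248552848)
Z + 14151 = -248552848 + 14151 = -248538697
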